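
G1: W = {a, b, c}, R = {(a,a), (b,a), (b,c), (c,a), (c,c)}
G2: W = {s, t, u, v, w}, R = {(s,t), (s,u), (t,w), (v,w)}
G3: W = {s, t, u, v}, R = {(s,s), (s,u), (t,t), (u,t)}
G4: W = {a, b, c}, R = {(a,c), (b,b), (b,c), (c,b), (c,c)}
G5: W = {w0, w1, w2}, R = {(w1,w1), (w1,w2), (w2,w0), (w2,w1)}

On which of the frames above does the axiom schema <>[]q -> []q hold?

G4

This is the axiom for the Euclidean property; its first-order frame correspondent is forall x forall y forall z (Rxy & Rxz -> Ryz).
G1: fails — Rba and Rbc but not Rac.
G2: fails — Rsu and Rsu but not Ruu.
G3: fails — Rsu and Rsu but not Ruu.
G4: satisfies the condition.
G5: fails — Rw1w2 and Rw1w2 but not Rw2w2.
Valid on: G4.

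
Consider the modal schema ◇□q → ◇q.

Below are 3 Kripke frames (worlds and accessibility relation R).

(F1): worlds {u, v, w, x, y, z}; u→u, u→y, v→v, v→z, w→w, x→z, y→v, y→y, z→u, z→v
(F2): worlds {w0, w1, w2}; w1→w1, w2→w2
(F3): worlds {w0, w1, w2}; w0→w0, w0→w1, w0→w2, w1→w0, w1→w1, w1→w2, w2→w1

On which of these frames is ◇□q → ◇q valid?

The schema corresponds to a generalized confluence (Geach) condition: ∀x ∀y (xRy → ∃w (yRw ∧ xRw)).
(F1): fails — xRz but no t with zRt and xRt.
(F2): holds.
(F3): holds.

(F2), (F3)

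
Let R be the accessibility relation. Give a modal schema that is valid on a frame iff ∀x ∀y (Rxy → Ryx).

The condition is symmetry. The B schema ψ → □◇ψ defines it.
Suppose ψ→□◇ψ is valid. Take Rxy and set V(ψ)={x}. Then ψ at x, so □◇ψ at x, so ◇ψ at y, so some z with Ryz has ψ; z=x, i.e. Ryx.

ψ → □◇ψ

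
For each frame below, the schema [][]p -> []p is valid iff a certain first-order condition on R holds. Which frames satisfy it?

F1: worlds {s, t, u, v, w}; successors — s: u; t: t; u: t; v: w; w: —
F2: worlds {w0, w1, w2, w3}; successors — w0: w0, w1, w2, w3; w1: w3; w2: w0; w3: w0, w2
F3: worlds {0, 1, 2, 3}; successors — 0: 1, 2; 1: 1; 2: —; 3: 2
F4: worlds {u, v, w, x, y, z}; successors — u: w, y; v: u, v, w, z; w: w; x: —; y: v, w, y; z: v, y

The schema corresponds to density: forall x forall y (Rxy -> exists z (Rxz & Rzy)).
F1: fails — Rsu but no z with Rsz and Rzu.
F2: fails — Rw1w3 but no z with Rw1z and Rzw3.
F3: fails — R32 but no z with R3z and Rz2.
F4: condition met.

F4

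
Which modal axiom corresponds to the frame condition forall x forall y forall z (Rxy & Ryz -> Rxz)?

A defining formula is □q → □□q (the 4 axiom).
Suppose □q→□□q is valid. Take Rxy, Ryz and set V(q)={w : Rxw}. Then □q at x, so □□q at x, so □q at y, so q at z, i.e. Rxz.

□q → □□q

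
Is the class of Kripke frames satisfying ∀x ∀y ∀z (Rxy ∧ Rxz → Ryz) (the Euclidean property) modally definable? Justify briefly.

Yes, by ◇p → □◇p

The condition is the Euclidean property. A defining modal formula is ◇p → □◇p.
Suppose ◇p→□◇p is valid. Take Rxy, Rxz and set V(p)={y}. Then ◇p at x, so □◇p at x, so ◇p at z, so some w with Rzw has p; w=y, i.e. Rzy. By symmetry of the argument, Ryz.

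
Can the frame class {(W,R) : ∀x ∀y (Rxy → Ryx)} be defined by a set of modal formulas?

Yes: it is symmetry, defined by the B schema r → □◇r.
Suppose r→□◇r is valid. Take Rxy and set V(r)={x}. Then r at x, so □◇r at x, so ◇r at y, so some z with Ryz has r; z=x, i.e. Ryx.

Definable; r → □◇r defines it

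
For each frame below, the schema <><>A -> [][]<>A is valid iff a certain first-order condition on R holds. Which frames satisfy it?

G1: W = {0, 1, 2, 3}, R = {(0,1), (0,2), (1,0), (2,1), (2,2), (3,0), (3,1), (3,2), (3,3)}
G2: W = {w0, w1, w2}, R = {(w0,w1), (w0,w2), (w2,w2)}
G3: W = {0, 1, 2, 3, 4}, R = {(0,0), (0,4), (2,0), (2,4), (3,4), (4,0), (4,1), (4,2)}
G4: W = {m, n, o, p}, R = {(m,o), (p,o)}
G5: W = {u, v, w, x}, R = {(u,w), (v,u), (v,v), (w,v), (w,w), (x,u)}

G2, G4

The schema corresponds to a generalized confluence (Geach) condition: forall x forall y forall z ((x R^2 y & x R^2 z) -> exists w (y = w & zRw)).
G1: fails — 0R²0, 0R²0 but no w with 0=w and 0Rw.
G2: holds.
G3: fails — 0R²0, 0R²1 but no w with 0=w and 1Rw.
G4: holds.
G5: fails — uR²w, uR²v but no t with w=t and vRt.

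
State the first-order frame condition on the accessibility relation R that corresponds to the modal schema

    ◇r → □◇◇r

∀x ∀y ∀z ((xRy ∧ xRz) → ∃w (y = w ∧ zR²w))

This is a Sahlqvist (Geach-type) schema ◇^1□^0r → □^1◇^2r.
First-order correspondent: ∀x ∀y ∀z ((xRy ∧ xRz) → ∃w (y = w ∧ zR²w)).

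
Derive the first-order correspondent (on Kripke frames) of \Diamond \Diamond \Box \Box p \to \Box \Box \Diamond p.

\forall x \forall y \forall z ((x R^2 y \wedge x R^2 z) \to \exists w (y R^2 w \wedge zRw))

This is a Sahlqvist (Geach-type) schema ◇^2□^2p → □^2◇^1p.
First-order correspondent: \forall x \forall y \forall z ((x R^2 y \wedge x R^2 z) \to \exists w (y R^2 w \wedge zRw)).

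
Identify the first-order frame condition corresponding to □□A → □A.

Suppose □□A→□A is valid. Take Rxy and set V(A)={w : xR²w}. Then □□A at x, so □A at x, so A at y, i.e. ∃z(Rxz∧Rzy).

density: ∀x ∀y (Rxy → ∃z (Rxz ∧ Rzy))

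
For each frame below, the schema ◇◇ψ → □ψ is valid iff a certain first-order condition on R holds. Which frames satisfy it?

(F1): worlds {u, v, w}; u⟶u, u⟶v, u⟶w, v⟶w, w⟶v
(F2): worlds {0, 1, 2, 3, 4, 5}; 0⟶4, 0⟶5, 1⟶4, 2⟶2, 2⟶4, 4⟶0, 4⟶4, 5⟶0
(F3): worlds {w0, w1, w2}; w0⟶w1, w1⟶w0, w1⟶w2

none

The schema corresponds to a generalized confluence (Geach) condition: ∀x ∀y ∀z ((xR²y ∧ xRz) → ∃w (y = w ∧ z = w)).
(F1): fails — uR²u, uRv but u ≠ v.
(F2): fails — 0R²0, 0R4 but 0 ≠ 4.
(F3): fails — w0R²w0, w0Rw1 but w0 ≠ w1.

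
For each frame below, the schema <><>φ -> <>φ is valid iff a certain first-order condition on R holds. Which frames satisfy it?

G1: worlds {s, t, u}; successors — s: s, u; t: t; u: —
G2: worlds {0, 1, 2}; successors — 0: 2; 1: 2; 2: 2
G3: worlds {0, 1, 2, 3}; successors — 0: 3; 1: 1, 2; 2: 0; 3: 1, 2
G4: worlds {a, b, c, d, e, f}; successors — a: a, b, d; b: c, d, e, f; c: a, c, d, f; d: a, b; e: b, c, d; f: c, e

G1, G2

The schema corresponds to transitivity: forall x forall y forall z (Rxy & Ryz -> Rxz).
G1: condition met.
G2: condition met.
G3: fails — R32 and R20 but not R30.
G4: fails — Rbc and Rca but not Rba.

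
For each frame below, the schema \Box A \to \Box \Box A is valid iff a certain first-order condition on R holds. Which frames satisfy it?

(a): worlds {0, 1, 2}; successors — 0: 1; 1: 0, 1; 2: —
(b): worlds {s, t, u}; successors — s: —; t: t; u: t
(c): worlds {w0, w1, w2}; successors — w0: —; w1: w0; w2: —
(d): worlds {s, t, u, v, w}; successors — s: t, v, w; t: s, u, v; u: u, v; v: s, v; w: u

The schema corresponds to transitivity: \forall x \forall y \forall z (Rxy \wedge Ryz \to Rxz).
(a): fails — R01 and R10 but not R00.
(b): satisfies the condition.
(c): satisfies the condition.
(d): fails — Ruv and Rvs but not Rus.
Valid on: (b), (c).

(b), (c)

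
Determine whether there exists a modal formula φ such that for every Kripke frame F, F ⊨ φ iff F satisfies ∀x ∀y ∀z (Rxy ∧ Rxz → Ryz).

This is a Sahlqvist condition; the 5 axiom ◇p → □◇p defines it.
Suppose ◇p→□◇p is valid. Take Rxy, Rxz and set V(p)={y}. Then ◇p at x, so □◇p at x, so ◇p at z, so some w with Rzw has p; w=y, i.e. Rzy. By symmetry of the argument, Ryz.

Yes — defined by ◇p → □◇p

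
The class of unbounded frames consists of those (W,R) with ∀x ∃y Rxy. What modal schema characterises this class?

□ψ → ◇ψ

This is seriality; the standard corresponding axiom is D: □ψ → ◇ψ.
Suppose □ψ→◇ψ is valid. At any x set V(ψ)=W. Then □ψ at x, so ◇ψ at x, so x has a successor.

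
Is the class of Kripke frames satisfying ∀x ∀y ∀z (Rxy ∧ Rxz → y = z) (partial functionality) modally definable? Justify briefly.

Yes: it is partial functionality, defined by the CD schema ◇q → □q.
Suppose ◇q→□q is valid. Take Rxy, Rxz and set V(q)={y}. Then ◇q at x, so □q at x, so q at z, i.e. z=y.

Yes — defined by ◇q → □q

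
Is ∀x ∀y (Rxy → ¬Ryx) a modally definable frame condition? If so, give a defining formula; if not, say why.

Modal frame validity is preserved under surjective bounded morphisms.
The 4-cycle (worlds a,b,c,d with a→b→c→d→a) is asymmetric. Mapping every world to a single reflexive point • is a surjective bounded morphism, and the reflexive point is not asymmetric (R•• but asymmetry requires ¬R••).
So no modal formula (or set of formulas) defines exactly the asymmetric frames.

Not modally definable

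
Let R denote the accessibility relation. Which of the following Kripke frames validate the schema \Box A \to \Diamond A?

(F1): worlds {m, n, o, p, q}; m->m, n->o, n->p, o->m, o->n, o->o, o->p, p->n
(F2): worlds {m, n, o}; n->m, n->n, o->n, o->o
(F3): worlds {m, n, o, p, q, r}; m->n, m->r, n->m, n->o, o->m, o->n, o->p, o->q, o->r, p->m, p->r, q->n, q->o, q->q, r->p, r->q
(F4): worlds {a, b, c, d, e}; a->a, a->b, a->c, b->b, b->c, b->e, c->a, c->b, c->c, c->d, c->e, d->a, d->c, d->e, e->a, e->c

The schema corresponds to seriality: \forall x \exists y Rxy.
(F1): fails — world q has no successor.
(F2): fails — world m has no successor.
(F3): holds.
(F4): holds.

(F3), (F4)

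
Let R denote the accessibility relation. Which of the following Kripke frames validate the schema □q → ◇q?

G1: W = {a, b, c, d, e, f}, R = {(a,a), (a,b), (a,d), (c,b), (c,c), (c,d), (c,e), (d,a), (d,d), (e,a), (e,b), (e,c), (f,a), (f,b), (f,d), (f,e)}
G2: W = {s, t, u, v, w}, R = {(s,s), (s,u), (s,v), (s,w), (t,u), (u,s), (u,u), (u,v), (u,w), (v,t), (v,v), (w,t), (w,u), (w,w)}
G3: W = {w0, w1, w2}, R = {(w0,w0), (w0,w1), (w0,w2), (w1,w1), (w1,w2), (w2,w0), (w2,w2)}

This is the axiom for seriality; its first-order frame correspondent is ∀x ∃y Rxy.
G1: fails — world b has no successor.
G2: condition met.
G3: condition met.

G2, G3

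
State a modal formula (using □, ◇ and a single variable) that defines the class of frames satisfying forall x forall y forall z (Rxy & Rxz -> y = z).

This is partial functionality; the standard corresponding axiom is CD: ◇p → □p.
Suppose ◇p→□p is valid. Take Rxy, Rxz and set V(p)={y}. Then ◇p at x, so □p at x, so p at z, i.e. z=y.

◇p → □p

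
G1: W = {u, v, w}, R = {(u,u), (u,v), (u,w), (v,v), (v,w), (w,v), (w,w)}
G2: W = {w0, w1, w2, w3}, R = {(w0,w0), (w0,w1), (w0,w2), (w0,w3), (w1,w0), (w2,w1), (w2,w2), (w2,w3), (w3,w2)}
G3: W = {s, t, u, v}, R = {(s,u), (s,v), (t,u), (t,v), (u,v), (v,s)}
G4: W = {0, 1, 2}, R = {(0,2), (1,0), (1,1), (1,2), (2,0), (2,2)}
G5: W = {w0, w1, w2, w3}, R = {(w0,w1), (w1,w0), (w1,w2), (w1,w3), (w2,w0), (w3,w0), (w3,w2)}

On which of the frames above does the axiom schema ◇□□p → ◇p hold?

G1, G2, G4

Frame correspondent (Sahlqvist): ∀x ∀y (xRy → ∃w (yR²w ∧ xRw)) — i.e. a generalized confluence (Geach) condition.
G1: satisfies the condition.
G2: satisfies the condition.
G3: fails — sRu but no w with uR²w and sRw.
G4: satisfies the condition.
G5: fails — w1Rw2 but no w with w2R²w and w1Rw.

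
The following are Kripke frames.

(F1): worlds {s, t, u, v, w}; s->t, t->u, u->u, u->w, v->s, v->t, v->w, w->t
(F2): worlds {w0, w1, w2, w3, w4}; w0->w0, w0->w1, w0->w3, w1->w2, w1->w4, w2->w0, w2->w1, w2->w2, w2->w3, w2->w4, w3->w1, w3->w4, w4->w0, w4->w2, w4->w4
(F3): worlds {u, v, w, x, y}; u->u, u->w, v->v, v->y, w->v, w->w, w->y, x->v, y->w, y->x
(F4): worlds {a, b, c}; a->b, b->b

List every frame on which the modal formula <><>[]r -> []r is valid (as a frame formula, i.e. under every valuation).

The schema corresponds to a generalized confluence (Geach) condition: forall x forall y forall z ((x R^2 y & xRz) -> exists w (yRw & z = w)).
(F1): fails — sR²u, sRt but no w* with uRw* and t=w*.
(F2): fails — w0R²w1, w0Rw0 but no w with w1Rw and w0=w.
(F3): fails — uR²v, uRu but no t with vRt and u=t.
(F4): ✓.
Valid on: (F4).

(F4)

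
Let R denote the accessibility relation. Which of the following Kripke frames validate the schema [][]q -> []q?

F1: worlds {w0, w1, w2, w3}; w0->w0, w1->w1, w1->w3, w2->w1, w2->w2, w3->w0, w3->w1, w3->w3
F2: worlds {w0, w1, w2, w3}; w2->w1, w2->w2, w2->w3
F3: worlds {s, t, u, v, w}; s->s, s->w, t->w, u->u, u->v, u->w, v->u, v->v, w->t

The schema corresponds to density: forall x forall y (Rxy -> exists z (Rxz & Rzy)).
F1: holds.
F2: holds.
F3: fails — Rwt but no z with Rwz and Rzt.
Valid on: F1, F2.

F1, F2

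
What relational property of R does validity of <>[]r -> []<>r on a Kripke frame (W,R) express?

Suppose ◇□r→□◇r is valid. Take Rxy, Rxz and set V(r)={w : Ryw}. Then □r at y so ◇□r at x, so □◇r at x, so ◇r at z, giving w with Rzw and Ryw.
Conversely, any frame satisfying forall x forall y forall z (Rxy & Rxz -> exists w (Ryw & Rzw)) validates the schema.
Frame condition: forall x forall y forall z (Rxy & Rxz -> exists w (Ryw & Rzw)).

convergence: forall x forall y forall z (Rxy & Rxz -> exists w (Ryw & Rzw))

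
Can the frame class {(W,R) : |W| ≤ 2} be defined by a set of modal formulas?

If a class were modally definable it would be closed under disjoint unions (Goldblatt–Thomason).
Any modal formula valid on each of 3 disjoint one-world frames is valid on their disjoint union (validity is preserved under disjoint unions). Each one-world frame has |W|=1≤2, but the union has |W|=3.
So no modal formula (or set of formulas) defines exactly the |W|≤2 frames.

No — not modally definable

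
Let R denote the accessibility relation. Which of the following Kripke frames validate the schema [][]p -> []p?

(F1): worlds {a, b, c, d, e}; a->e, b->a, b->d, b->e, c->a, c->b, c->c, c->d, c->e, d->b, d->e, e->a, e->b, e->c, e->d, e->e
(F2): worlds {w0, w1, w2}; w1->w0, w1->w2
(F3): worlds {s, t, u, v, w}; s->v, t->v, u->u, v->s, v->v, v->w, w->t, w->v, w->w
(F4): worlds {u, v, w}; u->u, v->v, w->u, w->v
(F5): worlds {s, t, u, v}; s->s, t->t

(F1), (F3), (F4), (F5)

This is the axiom for density; its first-order frame correspondent is forall x forall y (Rxy -> exists z (Rxz & Rzy)).
(F1): satisfies the condition.
(F2): fails — Rw1w2 but no z with Rw1z and Rzw2.
(F3): satisfies the condition.
(F4): satisfies the condition.
(F5): satisfies the condition.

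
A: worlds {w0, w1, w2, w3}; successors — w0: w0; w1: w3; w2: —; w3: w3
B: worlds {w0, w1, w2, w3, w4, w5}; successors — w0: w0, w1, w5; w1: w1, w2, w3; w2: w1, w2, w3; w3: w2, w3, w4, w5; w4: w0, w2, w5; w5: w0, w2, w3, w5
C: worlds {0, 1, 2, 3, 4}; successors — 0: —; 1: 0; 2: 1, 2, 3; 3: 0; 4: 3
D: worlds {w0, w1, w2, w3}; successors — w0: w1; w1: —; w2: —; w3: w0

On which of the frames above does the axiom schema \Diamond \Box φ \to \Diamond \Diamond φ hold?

A, B

Frame correspondent (Sahlqvist): \forall x \forall y (xRy \to \exists w (yRw \wedge x R^2 w)) — i.e. a generalized confluence (Geach) condition.
A: holds.
B: holds.
C: fails — 1R0 but no w with 0Rw and 1R²w.
D: fails — w0Rw1 but no w with w1Rw and w0R²w.
Valid on: A, B.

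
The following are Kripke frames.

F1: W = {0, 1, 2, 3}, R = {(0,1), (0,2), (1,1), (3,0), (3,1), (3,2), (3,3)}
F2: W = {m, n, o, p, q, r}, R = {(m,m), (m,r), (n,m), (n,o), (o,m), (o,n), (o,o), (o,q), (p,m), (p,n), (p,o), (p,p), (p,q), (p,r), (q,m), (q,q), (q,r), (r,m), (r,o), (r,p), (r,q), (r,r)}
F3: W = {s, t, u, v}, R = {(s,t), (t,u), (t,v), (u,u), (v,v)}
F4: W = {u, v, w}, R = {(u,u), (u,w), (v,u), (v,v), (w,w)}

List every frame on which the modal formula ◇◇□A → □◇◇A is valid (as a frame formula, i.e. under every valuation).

This is the axiom for a generalized confluence (Geach) condition; its first-order frame correspondent is ∀x ∀y ∀z ((xR²y ∧ xRz) → ∃w (yRw ∧ zR²w)).
F1: fails — 0R²1, 0R2 but no w with 1Rw and 2R²w.
F2: condition met.
F3: fails — tR²u, tRv but no w with uRw and vR²w.
F4: condition met.

F2, F4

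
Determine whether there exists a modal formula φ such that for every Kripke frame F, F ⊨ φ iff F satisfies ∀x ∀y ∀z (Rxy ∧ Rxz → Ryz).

Definable; ◇p → □◇p defines it

This is a Sahlqvist condition; the 5 axiom ◇p → □◇p defines it.
Suppose ◇p→□◇p is valid. Take Rxy, Rxz and set V(p)={y}. Then ◇p at x, so □◇p at x, so ◇p at z, so some w with Rzw has p; w=y, i.e. Rzy. By symmetry of the argument, Ryz.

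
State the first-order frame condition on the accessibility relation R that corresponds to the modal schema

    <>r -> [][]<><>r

forall x forall y forall z ((xRy & x R^2 z) -> exists w (y = w & z R^2 w))

This is a Sahlqvist (Geach-type) schema ◇^1□^0r → □^2◇^2r.
Minimal-valuation argument: fix x; take any y with xR^1y and any z with xR^2z. Set V(r) to the set of worlds R-reachable from y in exactly 0 steps. Then □^0r holds at y, so the antecedent holds at x; validity forces ◇^2r at z, giving a w with zR^2w and yR^0w.
First-order correspondent: forall x forall y forall z ((xRy & x R^2 z) -> exists w (y = w & z R^2 w)).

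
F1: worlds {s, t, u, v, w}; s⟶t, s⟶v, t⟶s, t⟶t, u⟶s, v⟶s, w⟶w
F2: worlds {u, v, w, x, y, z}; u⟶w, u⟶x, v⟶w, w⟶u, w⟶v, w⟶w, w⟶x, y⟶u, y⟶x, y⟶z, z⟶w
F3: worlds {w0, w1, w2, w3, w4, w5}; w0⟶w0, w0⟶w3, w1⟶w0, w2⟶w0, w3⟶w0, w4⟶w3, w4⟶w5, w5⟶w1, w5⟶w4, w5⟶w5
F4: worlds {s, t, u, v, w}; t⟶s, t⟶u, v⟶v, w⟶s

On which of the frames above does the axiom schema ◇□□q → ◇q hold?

This is the axiom for a generalized confluence (Geach) condition; its first-order frame correspondent is ∀x ∀y (xRy → ∃w (yR²w ∧ xRw)).
F1: ✓.
F2: fails — uRx but no t with xR²t and uRt.
F3: fails — w5Rw1 but no w with w1R²w and w5Rw.
F4: fails — tRs but no w* with sR²w* and tRw*.
Valid on: F1.

F1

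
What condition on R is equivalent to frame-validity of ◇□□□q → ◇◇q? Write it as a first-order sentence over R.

∀x ∀y (xRy → ∃w (yR³w ∧ xR²w))

This is a Sahlqvist (Geach-type) schema ◇^1□^3q → □^0◇^2q.
Minimal-valuation argument: fix x; take any y with xR^1y and any z with xR^0z. Set V(q) to the set of worlds R-reachable from y in exactly 3 steps. Then □^3q holds at y, so the antecedent holds at x; validity forces ◇^2q at z, giving a w with zR^2w and yR^3w.
First-order correspondent: ∀x ∀y (xRy → ∃w (yR³w ∧ xR²w)).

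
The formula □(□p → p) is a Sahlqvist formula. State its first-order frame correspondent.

This schema is the T□ axiom.
It corresponds to shift-reflexivity: ∀x ∀y (Rxy → Ryy).

shift-reflexivity: ∀x ∀y (Rxy → Ryy)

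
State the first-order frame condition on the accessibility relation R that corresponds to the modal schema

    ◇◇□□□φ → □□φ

This is a Sahlqvist (Geach-type) schema ◇^2□^3φ → □^2◇^0φ.
Minimal-valuation argument: fix x; take any y with xR^2y and any z with xR^2z. Set V(φ) to the set of worlds R-reachable from y in exactly 3 steps. Then □^3φ holds at y, so the antecedent holds at x; validity forces ◇^0φ at z, giving a w with zR^0w and yR^3w.
First-order correspondent: ∀x ∀y ∀z ((xR²y ∧ xR²z) → ∃w (yR³w ∧ z = w)).

∀x ∀y ∀z ((xR²y ∧ xR²z) → ∃w (yR³w ∧ z = w))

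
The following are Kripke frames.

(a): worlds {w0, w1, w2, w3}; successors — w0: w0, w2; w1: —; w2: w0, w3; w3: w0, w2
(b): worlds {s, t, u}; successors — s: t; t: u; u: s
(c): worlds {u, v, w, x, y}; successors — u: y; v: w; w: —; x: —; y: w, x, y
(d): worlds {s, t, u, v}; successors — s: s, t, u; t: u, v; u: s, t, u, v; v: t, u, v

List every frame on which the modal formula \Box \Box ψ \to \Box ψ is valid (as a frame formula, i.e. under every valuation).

(d)

The schema corresponds to density: \forall x \forall y (Rxy \to \exists z (Rxz \wedge Rzy)).
(a): fails — Rw2w3 but no z with Rw2z and Rzw3.
(b): fails — Rus but no z with Ruz and Rzs.
(c): fails — Rvw but no z with Rvz and Rzw.
(d): holds.
Valid on: (d).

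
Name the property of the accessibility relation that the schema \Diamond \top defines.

seriality: \forall x \exists y Rxy

◇⊤ holds at w iff w has a successor, so frame-validity of ◇⊤ is exactly seriality. Equivalently via □r → ◇r:
Suppose □r→◇r is valid. At any x set V(r)=W. Then □r at x, so ◇r at x, so x has a successor.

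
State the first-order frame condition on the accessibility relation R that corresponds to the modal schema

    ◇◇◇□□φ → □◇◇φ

∀x ∀y ∀z ((xR³y ∧ xRz) → ∃w (yR²w ∧ zR²w))

This is a Sahlqvist (Geach-type) schema ◇^3□^2φ → □^1◇^2φ.
Minimal-valuation argument: fix x; take any y with xR^3y and any z with xR^1z. Set V(φ) to the set of worlds R-reachable from y in exactly 2 steps. Then □^2φ holds at y, so the antecedent holds at x; validity forces ◇^2φ at z, giving a w with zR^2w and yR^2w.
First-order correspondent: ∀x ∀y ∀z ((xR³y ∧ xRz) → ∃w (yR²w ∧ zR²w)).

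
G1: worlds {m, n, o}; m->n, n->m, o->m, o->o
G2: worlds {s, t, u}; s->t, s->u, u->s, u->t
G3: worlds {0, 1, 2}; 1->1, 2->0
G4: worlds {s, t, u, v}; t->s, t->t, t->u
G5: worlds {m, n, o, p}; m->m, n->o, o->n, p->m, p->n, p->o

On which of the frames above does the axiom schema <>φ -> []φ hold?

G3

This is the axiom for partial functionality; its first-order frame correspondent is forall x forall y forall z (Rxy & Rxz -> y = z).
G1: fails — o sees both m and o.
G2: fails — s sees both t and u.
G3: ✓.
G4: fails — t sees both s and t.
G5: fails — p sees both m and n.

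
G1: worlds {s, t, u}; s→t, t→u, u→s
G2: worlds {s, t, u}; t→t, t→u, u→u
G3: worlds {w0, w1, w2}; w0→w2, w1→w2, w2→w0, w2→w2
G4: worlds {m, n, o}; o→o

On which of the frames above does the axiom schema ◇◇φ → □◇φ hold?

The schema corresponds to a generalized confluence (Geach) condition: ∀x ∀y ∀z ((xR²y ∧ xRz) → ∃w (y = w ∧ zRw)).
G1: condition met.
G2: fails — tR²t, tRu but no w with t=w and uRw.
G3: fails — w2R²w0, w2Rw0 but no w with w0=w and w0Rw.
G4: condition met.
Valid on: G1, G4.

G1, G4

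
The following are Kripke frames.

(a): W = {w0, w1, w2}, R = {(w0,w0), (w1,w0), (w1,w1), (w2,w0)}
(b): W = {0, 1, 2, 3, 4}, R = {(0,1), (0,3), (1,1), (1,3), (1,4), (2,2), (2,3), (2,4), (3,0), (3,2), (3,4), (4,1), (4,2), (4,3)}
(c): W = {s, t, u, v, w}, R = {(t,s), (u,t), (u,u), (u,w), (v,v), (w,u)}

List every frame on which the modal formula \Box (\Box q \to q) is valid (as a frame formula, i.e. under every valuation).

(a)

This is the axiom for shift-reflexivity; its first-order frame correspondent is \forall x \forall y (Rxy \to Ryy).
(a): satisfies the condition.
(b): fails — R34 but not R44.
(c): fails — Ruw but not Rww.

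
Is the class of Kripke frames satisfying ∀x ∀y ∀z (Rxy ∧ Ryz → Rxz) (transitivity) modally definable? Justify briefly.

This is a Sahlqvist condition; the 4 axiom □q → □□q defines it.

Yes — defined by □q → □□q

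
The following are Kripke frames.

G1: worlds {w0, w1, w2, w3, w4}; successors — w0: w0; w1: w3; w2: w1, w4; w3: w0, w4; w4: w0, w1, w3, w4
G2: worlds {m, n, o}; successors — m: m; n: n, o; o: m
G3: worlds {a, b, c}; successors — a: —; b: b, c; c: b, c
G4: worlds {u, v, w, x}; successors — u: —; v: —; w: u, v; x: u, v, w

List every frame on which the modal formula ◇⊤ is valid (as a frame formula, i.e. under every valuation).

Frame correspondent (Sahlqvist): ∀x ∃y Rxy — i.e. seriality.
G1: satisfies the condition.
G2: satisfies the condition.
G3: fails — world a has no successor.
G4: fails — world u has no successor.

G1, G2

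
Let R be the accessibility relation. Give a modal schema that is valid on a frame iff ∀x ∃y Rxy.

A defining formula is □p → ◇p (the D axiom).
Suppose □p→◇p is valid. At any x set V(p)=W. Then □p at x, so ◇p at x, so x has a successor.

□p → ◇p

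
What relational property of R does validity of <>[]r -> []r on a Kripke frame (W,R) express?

The Euclidean property

Equivalently (dual form): ◇r → □◇r.
Suppose ◇r→□◇r is valid. Take Rxy, Rxz and set V(r)={y}. Then ◇r at x, so □◇r at x, so ◇r at z, so some w with Rzw has r; w=y, i.e. Rzy. By symmetry of the argument, Ryz.
The converse is a direct semantic check.
Frame condition: forall x forall y forall z (Rxy & Rxz -> Ryz).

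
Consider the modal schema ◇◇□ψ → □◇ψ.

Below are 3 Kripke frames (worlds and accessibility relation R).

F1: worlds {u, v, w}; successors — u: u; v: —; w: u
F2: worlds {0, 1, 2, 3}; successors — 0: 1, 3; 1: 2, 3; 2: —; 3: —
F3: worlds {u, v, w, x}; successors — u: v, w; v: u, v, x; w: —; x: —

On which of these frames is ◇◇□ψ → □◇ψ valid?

F1

The schema corresponds to a generalized confluence (Geach) condition: ∀x ∀y ∀z ((xR²y ∧ xRz) → ∃w (yRw ∧ zRw)).
F1: condition met.
F2: fails — 0R²2, 0R1 but no w with 2Rw and 1Rw.
F3: fails — uR²u, uRw but no t with uRt and wRt.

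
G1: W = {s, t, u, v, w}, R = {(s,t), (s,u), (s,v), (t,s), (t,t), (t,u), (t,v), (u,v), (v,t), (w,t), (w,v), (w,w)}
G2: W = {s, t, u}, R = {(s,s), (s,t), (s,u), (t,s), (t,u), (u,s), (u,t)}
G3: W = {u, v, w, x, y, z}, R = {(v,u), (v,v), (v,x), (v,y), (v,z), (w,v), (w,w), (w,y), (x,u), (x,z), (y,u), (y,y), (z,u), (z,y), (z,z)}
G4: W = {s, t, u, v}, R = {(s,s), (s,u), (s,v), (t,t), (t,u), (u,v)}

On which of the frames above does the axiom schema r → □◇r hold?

The schema corresponds to symmetry: ∀x ∀y (Rxy → Ryx).
G1: fails — Ruv but not Rvu.
G2: holds.
G3: fails — Rvz but not Rzv.
G4: fails — Ruv but not Rvu.
Valid on: G2.

G2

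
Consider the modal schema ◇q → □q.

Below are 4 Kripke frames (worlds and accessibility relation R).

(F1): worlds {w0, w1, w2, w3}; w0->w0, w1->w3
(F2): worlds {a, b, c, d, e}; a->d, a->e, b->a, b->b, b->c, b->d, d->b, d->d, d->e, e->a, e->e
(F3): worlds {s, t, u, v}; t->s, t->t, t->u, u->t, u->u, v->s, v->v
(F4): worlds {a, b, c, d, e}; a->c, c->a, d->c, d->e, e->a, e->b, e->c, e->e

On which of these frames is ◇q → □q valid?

Frame correspondent (Sahlqvist): ∀x ∀y ∀z (Rxy ∧ Rxz → y = z) — i.e. partial functionality.
(F1): satisfies the condition.
(F2): fails — a sees both d and e.
(F3): fails — t sees both s and t.
(F4): fails — d sees both c and e.

(F1)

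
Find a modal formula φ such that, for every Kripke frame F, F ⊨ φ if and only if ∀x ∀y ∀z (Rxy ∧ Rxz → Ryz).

This is the Euclidean property; the standard corresponding axiom is 5: ◇q → □◇q.
Suppose ◇q→□◇q is valid. Take Rxy, Rxz and set V(q)={y}. Then ◇q at x, so □◇q at x, so ◇q at z, so some w with Rzw has q; w=y, i.e. Rzy. By symmetry of the argument, Ryz.

◇q → □◇q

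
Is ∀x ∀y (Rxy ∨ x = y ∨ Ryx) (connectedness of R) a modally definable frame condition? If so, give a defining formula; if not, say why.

Any modally definable frame class is closed under disjoint unions.
Take 3 disjoint single-world reflexive frames: each is trivially connected, but their disjoint union has 3 worlds with no edge between distinct components, so it is not connected.
So no modal formula (or set of formulas) defines exactly the connected frames.

No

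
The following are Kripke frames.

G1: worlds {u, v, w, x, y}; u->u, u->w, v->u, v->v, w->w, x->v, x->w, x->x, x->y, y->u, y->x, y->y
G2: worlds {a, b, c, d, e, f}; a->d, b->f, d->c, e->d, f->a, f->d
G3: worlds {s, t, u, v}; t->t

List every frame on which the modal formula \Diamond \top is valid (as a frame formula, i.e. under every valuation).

G1

This is the axiom for seriality; its first-order frame correspondent is \forall x \exists y Rxy.
G1: satisfies the condition.
G2: fails — world c has no successor.
G3: fails — world s has no successor.
Valid on: G1.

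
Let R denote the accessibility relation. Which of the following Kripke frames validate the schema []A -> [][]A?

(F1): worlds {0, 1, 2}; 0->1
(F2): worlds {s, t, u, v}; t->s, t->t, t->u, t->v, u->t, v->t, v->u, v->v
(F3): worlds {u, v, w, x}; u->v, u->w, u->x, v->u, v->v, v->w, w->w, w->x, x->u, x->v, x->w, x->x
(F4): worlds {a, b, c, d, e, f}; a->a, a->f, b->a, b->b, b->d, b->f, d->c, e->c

(F1)

Frame correspondent (Sahlqvist): forall x forall y forall z (Rxy & Ryz -> Rxz) — i.e. transitivity.
(F1): satisfies the condition.
(F2): fails — Rut and Rtv but not Ruv.
(F3): fails — Ruv and Rvu but not Ruu.
(F4): fails — Rbd and Rdc but not Rbc.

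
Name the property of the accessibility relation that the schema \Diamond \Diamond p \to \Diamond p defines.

Equivalently (dual form): □p → □□p.
Suppose □p→□□p is valid. Take Rxy, Ryz and set V(p)={w : Rxw}. Then □p at x, so □□p at x, so □p at y, so p at z, i.e. Rxz.
Conversely, on a frame with transitivity the schema holds at every world under every valuation.
So the correspondent is transitivity.

transitivity: \forall x \forall y \forall z (Rxy \wedge Ryz \to Rxz)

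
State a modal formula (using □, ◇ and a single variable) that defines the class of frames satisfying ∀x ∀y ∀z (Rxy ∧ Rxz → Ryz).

◇ψ → □◇ψ

The condition is the Euclidean property. The 5 schema ◇ψ → □◇ψ defines it.
Suppose ◇ψ→□◇ψ is valid. Take Rxy, Rxz and set V(ψ)={y}. Then ◇ψ at x, so □◇ψ at x, so ◇ψ at z, so some w with Rzw has ψ; w=y, i.e. Rzy. By symmetry of the argument, Ryz.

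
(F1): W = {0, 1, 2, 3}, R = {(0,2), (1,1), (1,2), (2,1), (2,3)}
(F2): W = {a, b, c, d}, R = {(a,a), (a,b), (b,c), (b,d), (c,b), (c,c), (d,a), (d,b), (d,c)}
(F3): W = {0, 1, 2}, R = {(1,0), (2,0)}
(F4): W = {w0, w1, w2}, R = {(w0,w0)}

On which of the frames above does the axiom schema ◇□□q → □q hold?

Frame correspondent (Sahlqvist): ∀x ∀y ∀z ((xRy ∧ xRz) → ∃w (yR²w ∧ z = w)) — i.e. a generalized confluence (Geach) condition.
(F1): fails — 2R3, 2R1 but no w with 3R²w and 1=w.
(F2): fails — dRc, dRa but no w with cR²w and a=w.
(F3): fails — 1R0, 1R0 but no w with 0R²w and 0=w.
(F4): ✓.

(F4)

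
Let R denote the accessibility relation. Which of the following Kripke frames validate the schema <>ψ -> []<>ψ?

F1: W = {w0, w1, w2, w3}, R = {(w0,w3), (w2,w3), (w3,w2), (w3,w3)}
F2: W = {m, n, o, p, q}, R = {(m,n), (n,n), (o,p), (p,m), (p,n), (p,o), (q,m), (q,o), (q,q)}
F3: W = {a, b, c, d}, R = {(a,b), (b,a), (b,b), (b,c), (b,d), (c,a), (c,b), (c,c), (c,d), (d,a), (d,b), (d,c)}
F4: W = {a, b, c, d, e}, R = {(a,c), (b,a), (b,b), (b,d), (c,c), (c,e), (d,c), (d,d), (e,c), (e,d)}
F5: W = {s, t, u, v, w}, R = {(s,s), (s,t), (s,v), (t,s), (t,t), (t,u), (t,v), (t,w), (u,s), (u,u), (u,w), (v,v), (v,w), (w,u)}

none

This is the axiom for the Euclidean property; its first-order frame correspondent is forall x forall y forall z (Rxy & Rxz -> Ryz).
F1: fails — Rw3w2 and Rw3w2 but not Rw2w2.
F2: fails — Rop and Rop but not Rpp.
F3: fails — Rba and Rbc but not Rac.
F4: fails — Rba and Rbb but not Rab.
F5: fails — Rsv and Rss but not Rvs.
Valid on no frame.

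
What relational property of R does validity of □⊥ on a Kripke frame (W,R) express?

This schema is the Ver axiom.
Its frame correspondent is emptiness of R — ∀x ∀y ¬Rxy.

Emptiness of R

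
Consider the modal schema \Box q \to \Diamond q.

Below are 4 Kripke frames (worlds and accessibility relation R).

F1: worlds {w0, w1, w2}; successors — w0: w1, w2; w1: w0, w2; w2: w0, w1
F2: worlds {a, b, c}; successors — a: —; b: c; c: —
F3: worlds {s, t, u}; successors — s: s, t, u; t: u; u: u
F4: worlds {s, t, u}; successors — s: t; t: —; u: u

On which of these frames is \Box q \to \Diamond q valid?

F1, F3

Frame correspondent (Sahlqvist): \forall x \exists y Rxy — i.e. seriality.
F1: satisfies the condition.
F2: fails — world a has no successor.
F3: satisfies the condition.
F4: fails — world t has no successor.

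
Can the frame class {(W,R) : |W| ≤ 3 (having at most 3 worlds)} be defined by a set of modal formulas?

No

Modal frame validity is preserved under disjoint unions.
Any modal formula valid on each of 4 disjoint one-world frames is valid on their disjoint union (validity is preserved under disjoint unions). Each one-world frame has |W|=1≤3, but the union has |W|=4.
So the class is not modally definable.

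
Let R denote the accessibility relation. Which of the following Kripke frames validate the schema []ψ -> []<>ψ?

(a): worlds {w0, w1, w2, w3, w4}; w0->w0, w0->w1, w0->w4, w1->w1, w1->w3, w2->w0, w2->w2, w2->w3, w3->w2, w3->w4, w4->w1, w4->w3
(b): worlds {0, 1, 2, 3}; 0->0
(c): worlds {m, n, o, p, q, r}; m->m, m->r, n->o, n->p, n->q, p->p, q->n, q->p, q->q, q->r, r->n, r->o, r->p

Frame correspondent (Sahlqvist): forall x forall z (xRz -> exists w (xRw & zRw)) — i.e. a generalized confluence (Geach) condition.
(a): fails — w1Rw3 but no w with w1Rw and w3Rw.
(b): condition met.
(c): fails — mRr but no w with mRw and rRw.
Valid on: (b).

(b)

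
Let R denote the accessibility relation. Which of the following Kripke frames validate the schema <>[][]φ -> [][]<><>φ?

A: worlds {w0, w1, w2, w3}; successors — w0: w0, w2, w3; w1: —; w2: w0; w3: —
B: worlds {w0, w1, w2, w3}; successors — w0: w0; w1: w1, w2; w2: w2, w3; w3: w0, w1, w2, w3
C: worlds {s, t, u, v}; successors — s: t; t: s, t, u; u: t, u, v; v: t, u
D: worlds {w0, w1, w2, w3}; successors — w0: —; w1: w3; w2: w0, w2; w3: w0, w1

C

The schema corresponds to a generalized confluence (Geach) condition: forall x forall y forall z ((xRy & x R^2 z) -> exists w (y R^2 w & z R^2 w)).
A: fails — w0Rw0, w0R²w3 but no w with w0R²w and w3R²w.
B: fails — w3Rw0, w3R²w1 but no w with w0R²w and w1R²w.
C: satisfies the condition.
D: fails — w1Rw3, w1R²w0 but no w with w3R²w and w0R²w.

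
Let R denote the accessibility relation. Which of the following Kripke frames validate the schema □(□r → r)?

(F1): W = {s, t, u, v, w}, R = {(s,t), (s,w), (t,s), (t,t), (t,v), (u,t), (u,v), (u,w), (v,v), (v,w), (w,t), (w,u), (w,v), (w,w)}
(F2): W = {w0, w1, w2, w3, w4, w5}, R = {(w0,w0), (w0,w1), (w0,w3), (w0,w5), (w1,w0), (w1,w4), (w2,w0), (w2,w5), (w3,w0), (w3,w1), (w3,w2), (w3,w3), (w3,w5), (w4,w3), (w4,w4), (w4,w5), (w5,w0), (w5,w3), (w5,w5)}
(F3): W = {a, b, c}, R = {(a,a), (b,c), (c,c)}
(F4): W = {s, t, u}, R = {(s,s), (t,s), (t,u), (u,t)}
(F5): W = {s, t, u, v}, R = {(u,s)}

(F3)

Frame correspondent (Sahlqvist): ∀x ∀y (Rxy → Ryy) — i.e. shift-reflexivity.
(F1): fails — Rwu but not Ruu.
(F2): fails — Rw3w1 but not Rw1w1.
(F3): holds.
(F4): fails — Rut but not Rtt.
(F5): fails — Rus but not Rss.
Valid on: (F3).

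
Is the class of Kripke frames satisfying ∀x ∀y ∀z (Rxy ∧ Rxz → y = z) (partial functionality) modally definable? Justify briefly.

The condition is partial functionality. A defining modal formula is ◇q → □q.
Suppose ◇q→□q is valid. Take Rxy, Rxz and set V(q)={y}. Then ◇q at x, so □q at x, so q at z, i.e. z=y.

Definable; ◇q → □q defines it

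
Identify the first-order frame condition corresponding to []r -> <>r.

Seriality

Suppose □r→◇r is valid. At any x set V(r)=W. Then □r at x, so ◇r at x, so x has a successor.
The converse is a direct semantic check.
So the correspondent is seriality.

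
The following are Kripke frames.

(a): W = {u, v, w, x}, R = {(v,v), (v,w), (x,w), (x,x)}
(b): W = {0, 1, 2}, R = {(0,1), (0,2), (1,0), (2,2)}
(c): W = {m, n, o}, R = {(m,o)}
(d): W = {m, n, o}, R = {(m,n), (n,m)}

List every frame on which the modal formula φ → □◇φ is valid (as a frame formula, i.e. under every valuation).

(d)

This is the axiom for symmetry; its first-order frame correspondent is ∀x ∀y (Rxy → Ryx).
(a): fails — Rxw but not Rwx.
(b): fails — R02 but not R20.
(c): fails — Rmo but not Rom.
(d): ✓.
Valid on: (d).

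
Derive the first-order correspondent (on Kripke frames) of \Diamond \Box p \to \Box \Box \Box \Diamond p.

This is a Sahlqvist (Geach-type) schema ◇^1□^1p → □^3◇^1p.
First-order correspondent: \forall x \forall y \forall z ((xRy \wedge x R^3 z) \to \exists w (yRw \wedge zRw)).

\forall x \forall y \forall z ((xRy \wedge x R^3 z) \to \exists w (yRw \wedge zRw))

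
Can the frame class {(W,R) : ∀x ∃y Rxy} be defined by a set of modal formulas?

This is a Sahlqvist condition; the D axiom □q → ◇q defines it.
Suppose □q→◇q is valid. At any x set V(q)=W. Then □q at x, so ◇q at x, so x has a successor.

Definable; □q → ◇q defines it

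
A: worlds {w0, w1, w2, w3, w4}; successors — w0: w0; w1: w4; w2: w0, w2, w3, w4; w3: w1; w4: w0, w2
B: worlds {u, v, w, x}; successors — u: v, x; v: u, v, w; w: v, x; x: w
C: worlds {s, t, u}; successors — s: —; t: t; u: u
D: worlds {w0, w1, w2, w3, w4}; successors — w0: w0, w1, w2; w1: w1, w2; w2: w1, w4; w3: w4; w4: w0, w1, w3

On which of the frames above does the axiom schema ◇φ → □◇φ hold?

C

The schema corresponds to the Euclidean property: ∀x ∀y ∀z (Rxy ∧ Rxz → Ryz).
A: fails — Rw1w4 and Rw1w4 but not Rw4w4.
B: fails — Ruv and Rux but not Rvx.
C: condition met.
D: fails — Rw0w1 and Rw0w0 but not Rw1w0.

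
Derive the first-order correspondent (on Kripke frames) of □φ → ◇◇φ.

This is a Sahlqvist (Geach-type) schema ◇^0□^1φ → □^0◇^2φ.
First-order correspondent: ∀x ∃w (xRw ∧ xR²w).

∀x ∃w (xRw ∧ xR²w)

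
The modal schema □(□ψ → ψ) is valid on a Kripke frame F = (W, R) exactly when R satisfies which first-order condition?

Suppose □(□ψ→ψ) is valid. Take Rxy and set V(ψ)={w : Ryw}. Then at y, □ψ holds; since □(□ψ→ψ) at x, □ψ→ψ at y, so ψ at y, i.e. Ryy.
Conversely, any frame satisfying ∀x ∀y (Rxy → Ryy) validates the schema.
Frame condition: ∀x ∀y (Rxy → Ryy).

shift-reflexivity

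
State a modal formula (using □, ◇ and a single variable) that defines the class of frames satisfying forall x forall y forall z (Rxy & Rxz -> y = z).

The condition is partial functionality. The CD schema ◇p → □p defines it.

◇p → □p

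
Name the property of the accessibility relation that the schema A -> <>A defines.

reflexivity: forall x Rxx

Equivalently (dual form): □A → A.
Suppose □A→A is valid. At any x set V(A)={w : Rxw}. Then □A holds at x, so A holds at x, i.e. Rxx.
Conversely, on a frame with reflexivity the schema holds at every world under every valuation.
Frame condition: forall x Rxx.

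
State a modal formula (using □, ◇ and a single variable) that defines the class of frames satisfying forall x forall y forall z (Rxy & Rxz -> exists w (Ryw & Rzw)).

◇□ψ → □◇ψ

The condition is convergence. The .2 schema ◇□ψ → □◇ψ defines it.
Suppose ◇□ψ→□◇ψ is valid. Take Rxy, Rxz and set V(ψ)={w : Ryw}. Then □ψ at y so ◇□ψ at x, so □◇ψ at x, so ◇ψ at z, giving w with Rzw and Ryw.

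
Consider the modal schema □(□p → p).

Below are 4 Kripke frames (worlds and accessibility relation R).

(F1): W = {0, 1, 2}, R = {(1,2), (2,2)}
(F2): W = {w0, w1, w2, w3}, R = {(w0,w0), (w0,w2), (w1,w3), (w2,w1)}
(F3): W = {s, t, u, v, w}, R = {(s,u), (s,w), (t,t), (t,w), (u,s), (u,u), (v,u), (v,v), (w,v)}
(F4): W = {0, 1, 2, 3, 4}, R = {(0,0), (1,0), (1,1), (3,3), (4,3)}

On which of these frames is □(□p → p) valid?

(F1), (F4)

The schema corresponds to shift-reflexivity: ∀x ∀y (Rxy → Ryy).
(F1): satisfies the condition.
(F2): fails — Rw0w2 but not Rw2w2.
(F3): fails — Rus but not Rss.
(F4): satisfies the condition.
Valid on: (F1), (F4).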